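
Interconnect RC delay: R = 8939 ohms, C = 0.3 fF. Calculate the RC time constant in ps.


Step 1: tau = R * C
Step 2: tau = 8939 * 0.3 fF = 8939 * 3.0e-16 F
Step 3: tau = 2.6817e-12 s = 2.6817 ps

2.6817


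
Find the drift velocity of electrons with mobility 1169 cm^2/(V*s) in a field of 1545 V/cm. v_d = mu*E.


Step 1: v_d = mu * E
Step 2: v_d = 1169 * 1545 = 1806105
Step 3: v_d = 1.81e+06 cm/s

1.81e+06


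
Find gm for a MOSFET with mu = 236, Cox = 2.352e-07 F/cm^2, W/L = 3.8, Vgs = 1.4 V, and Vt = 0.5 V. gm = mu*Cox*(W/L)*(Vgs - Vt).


Step 1: Vov = Vgs - Vt = 1.4 - 0.5 = 0.9 V
Step 2: gm = mu * Cox * (W/L) * Vov
Step 3: gm = 236 * 2.352e-07 * 3.8 * 0.9 = 1.90e-04 S

1.90e-04


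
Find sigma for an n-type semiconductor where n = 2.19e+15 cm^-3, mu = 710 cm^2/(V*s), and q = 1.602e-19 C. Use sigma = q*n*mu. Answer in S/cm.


Step 1: sigma = q * n * mu
Step 2: sigma = 1.602e-19 * 2.19e+15 * 710
Step 3: sigma = 2.491e-01 S/cm

2.491e-01


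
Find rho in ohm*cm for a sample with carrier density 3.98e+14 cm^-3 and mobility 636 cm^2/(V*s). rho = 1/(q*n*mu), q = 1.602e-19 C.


Step 1: sigma = q * n * mu = 1.602e-19 * 3.98e+14 * 636 = 4.05511e-02 S/cm
Step 2: rho = 1 / sigma = 1 / 4.05511e-02 = 24.66 ohm*cm

24.66


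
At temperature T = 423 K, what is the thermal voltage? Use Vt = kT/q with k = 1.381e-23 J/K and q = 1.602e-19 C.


Step 1: kT = 1.381e-23 * 423 = 5.84163e-21 J
Step 2: Vt = kT/q = 5.84163e-21 / 1.602e-19
Step 3: Vt = 0.03646 V

0.03646


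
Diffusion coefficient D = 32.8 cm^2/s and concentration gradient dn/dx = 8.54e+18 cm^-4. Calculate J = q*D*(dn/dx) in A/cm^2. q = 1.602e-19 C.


Step 1: J = q * D * (dn/dx)
Step 2: J = 1.602e-19 * 32.8 * 8.54e+18
Step 3: J = 4.49e+01 A/cm^2

4.49e+01


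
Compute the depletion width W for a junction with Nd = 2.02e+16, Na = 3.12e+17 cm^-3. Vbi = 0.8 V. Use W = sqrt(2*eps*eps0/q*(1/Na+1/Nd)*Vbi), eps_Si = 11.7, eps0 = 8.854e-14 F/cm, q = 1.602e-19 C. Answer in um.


Step 1: 1/Na + 1/Nd = 1/3.12e+17 + 1/2.02e+16 = 5.27101e-17
Step 2: 2*eps*eps0/q = 2*11.7*8.854e-14/1.602e-19 = 1.293281e+07
Step 3: W^2 = 1.293281e+07 * 5.27101e-17 * 0.8 = 5.45352e-10
Step 4: W = sqrt(5.45352e-10) = 2.335e-05 cm = 0.2335 um

0.2335


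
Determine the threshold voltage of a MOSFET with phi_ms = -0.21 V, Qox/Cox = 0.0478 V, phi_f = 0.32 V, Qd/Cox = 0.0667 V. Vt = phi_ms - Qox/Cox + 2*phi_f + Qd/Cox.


Step 1: Vt = phi_ms - Qox/Cox + 2*phi_f + Qd/Cox
Step 2: Vt = -0.21 - 0.0478 + 2*0.32 + 0.0667
Step 3: Vt = -0.21 - 0.0478 + 0.64 + 0.0667
Step 4: Vt = 0.4489 V

0.4489


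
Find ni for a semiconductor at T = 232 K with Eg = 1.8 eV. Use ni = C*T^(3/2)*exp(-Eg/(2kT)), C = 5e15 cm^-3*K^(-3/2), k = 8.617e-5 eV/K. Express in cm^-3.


Step 1: Compute kT = 8.617e-5 * 232 = 0.01999144 eV
Step 2: Exponent = -Eg/(2kT) = -1.8/(2*0.01999144) = -45.01927
Step 3: T^(3/2) = 232^1.5 = 3533.72
Step 4: ni = 5e15 * 3533.72 * exp(-45.01927) = 4.96e-01 cm^-3

4.96e-01


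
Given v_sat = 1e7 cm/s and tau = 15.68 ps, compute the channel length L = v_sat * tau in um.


Step 1: tau in seconds = 15.68 ps * 1e-12 = 1.5680e-11 s
Step 2: L = v_sat * tau = 1e7 * 1.5680e-11 = 1.5680e-04 cm
Step 3: L in um = 1.5680e-04 * 1e4 = 1.568 um

1.568


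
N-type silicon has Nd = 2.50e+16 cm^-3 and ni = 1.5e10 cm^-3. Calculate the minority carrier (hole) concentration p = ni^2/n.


Step 1: Since Nd >> ni, n ≈ Nd = 2.50e+16 cm^-3
Step 2: p = ni^2 / n = (1.5e10)^2 / 2.50e+16
Step 3: p = 2.25e20 / 2.50e+16 = 9.00e+03 cm^-3

9.00e+03


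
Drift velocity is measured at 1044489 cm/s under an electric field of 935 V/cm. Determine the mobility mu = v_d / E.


Step 1: mu = v_d / E
Step 2: mu = 1044489 / 935
Step 3: mu = 1117.1 cm^2/(V*s)

1117.1


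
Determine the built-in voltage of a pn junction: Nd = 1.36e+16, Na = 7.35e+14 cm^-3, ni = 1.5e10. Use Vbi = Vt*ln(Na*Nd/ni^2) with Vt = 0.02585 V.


Step 1: Compute Na*Nd/ni^2 = 7.35e+14 * 1.36e+16 / (1.5e10)^2 = 4.4427e+10
Step 2: ln(4.4427e+10) = 24.5171
Step 3: Vbi = 0.02585 * 24.5171 = 0.634 V

0.634


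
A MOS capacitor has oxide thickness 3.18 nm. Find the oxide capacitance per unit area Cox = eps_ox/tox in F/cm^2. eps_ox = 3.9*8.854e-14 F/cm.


Step 1: eps_ox = 3.9 * 8.854e-14 = 3.45306e-13 F/cm
Step 2: tox in cm = 3.18 nm * 1e-7 = 3.1800e-07 cm
Step 3: Cox = 3.45306e-13 / 3.1800e-07 = 1.09e-06 F/cm^2

1.09e-06


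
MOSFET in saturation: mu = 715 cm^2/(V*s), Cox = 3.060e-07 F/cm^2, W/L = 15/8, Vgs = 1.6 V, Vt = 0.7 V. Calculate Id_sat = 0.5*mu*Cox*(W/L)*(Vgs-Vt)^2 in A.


Step 1: Overdrive voltage Vov = Vgs - Vt = 1.6 - 0.7 = 0.9 V
Step 2: W/L = 15/8 = 1.875
Step 3: Id = 0.5 * 715 * 3.060e-07 * 1.875 * 0.9^2
Step 4: Id = 1.66e-04 A

1.66e-04


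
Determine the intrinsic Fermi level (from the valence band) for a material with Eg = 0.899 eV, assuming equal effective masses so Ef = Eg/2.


Step 1: For an intrinsic semiconductor, the Fermi level sits at midgap.
Step 2: Ef = Eg / 2 = 0.899 / 2 = 0.4495 eV

0.4495


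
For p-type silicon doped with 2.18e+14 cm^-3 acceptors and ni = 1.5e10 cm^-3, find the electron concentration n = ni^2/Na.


Step 1: Majority hole concentration p ≈ Na = 2.18e+14 cm^-3
Step 2: n = ni^2 / Na = (1.5e10)^2 / 2.18e+14
Step 3: n = 1.03e+06 cm^-3

1.03e+06


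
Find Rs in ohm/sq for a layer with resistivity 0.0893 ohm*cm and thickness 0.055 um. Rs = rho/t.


Step 1: Convert thickness to cm: t = 0.055 um = 5.5000e-06 cm
Step 2: Rs = rho / t = 0.0893 / 5.5000e-06
Step 3: Rs = 16236.4 ohm/sq

16236.4


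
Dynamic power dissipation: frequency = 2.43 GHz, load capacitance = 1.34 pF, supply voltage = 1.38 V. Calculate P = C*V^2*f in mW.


Step 1: V^2 = 1.38^2 = 1.9044 V^2
Step 2: P = C*V^2*f = 1.34e-12 F * 1.9044 * 2.43e9 Hz
Step 3: P = 6.20110728e-03 W
Step 4: P = 6.201 mW

6.201


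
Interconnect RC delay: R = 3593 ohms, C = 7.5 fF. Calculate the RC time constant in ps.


Step 1: tau = R * C
Step 2: tau = 3593 * 7.5 fF = 3593 * 7.5e-15 F
Step 3: tau = 2.69475e-11 s = 26.9475 ps

26.9475


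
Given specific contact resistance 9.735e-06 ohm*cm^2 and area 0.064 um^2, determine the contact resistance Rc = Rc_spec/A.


Step 1: Convert area to cm^2: 0.064 um^2 = 6.4000e-10 cm^2
Step 2: Rc = Rc_spec / A = 9.735e-06 / 6.4000e-10
Step 3: Rc = 1.52e+04 ohms

1.52e+04


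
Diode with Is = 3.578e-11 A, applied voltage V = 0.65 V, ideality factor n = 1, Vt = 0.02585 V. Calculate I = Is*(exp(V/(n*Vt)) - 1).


Step 1: V/(n*Vt) = 0.65/(1*0.02585) = 25.1451
Step 2: exp(25.1451) = 8.3249e+10
Step 3: I = 3.578e-11 * (8.3249e+10 - 1) = 2.98e+00 A

2.98e+00


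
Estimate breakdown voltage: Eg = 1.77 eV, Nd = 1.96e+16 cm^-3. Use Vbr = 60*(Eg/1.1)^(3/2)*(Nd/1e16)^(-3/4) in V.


Step 1: Eg/1.1 = 1.77/1.1 = 1.609091
Step 2: (Eg/1.1)^1.5 = 1.609091^1.5 = 2.041131
Step 3: (Nd/1e16)^(-0.75) = (1.96)^(-0.75) = 0.603682
Step 4: Vbr = 60 * 2.041131 * 0.603682 = 73.9 V

73.9


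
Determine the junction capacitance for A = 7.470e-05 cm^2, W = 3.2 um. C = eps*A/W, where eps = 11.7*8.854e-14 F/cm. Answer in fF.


Step 1: eps_Si = 11.7 * 8.854e-14 = 1.035918e-12 F/cm
Step 2: W in cm = 3.2 * 1e-4 = 3.20e-04 cm
Step 3: C = 1.035918e-12 * 7.470e-05 / 3.20e-04 = 2.418221e-13 F
Step 4: C = 241.82 fF

241.82


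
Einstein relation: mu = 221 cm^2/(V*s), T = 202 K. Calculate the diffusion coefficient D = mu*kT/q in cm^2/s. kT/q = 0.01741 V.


Step 1: D = mu * (kT/q)
Step 2: D = 221 * 0.01741
Step 3: D = 3.85 cm^2/s

3.85


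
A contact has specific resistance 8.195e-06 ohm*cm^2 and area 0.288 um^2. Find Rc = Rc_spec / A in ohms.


Step 1: Convert area to cm^2: 0.288 um^2 = 2.8800e-09 cm^2
Step 2: Rc = Rc_spec / A = 8.195e-06 / 2.8800e-09
Step 3: Rc = 2.85e+03 ohms

2.85e+03


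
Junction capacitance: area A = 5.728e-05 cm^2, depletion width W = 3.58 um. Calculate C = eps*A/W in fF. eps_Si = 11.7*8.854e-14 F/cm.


Step 1: eps_Si = 11.7 * 8.854e-14 = 1.035918e-12 F/cm
Step 2: W in cm = 3.58 * 1e-4 = 3.58e-04 cm
Step 3: C = 1.035918e-12 * 5.728e-05 / 3.58e-04 = 1.657469e-13 F
Step 4: C = 165.75 fF

165.75


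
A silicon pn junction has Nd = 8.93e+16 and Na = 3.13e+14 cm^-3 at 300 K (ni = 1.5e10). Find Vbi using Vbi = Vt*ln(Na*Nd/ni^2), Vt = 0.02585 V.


Step 1: Compute Na*Nd/ni^2 = 3.13e+14 * 8.93e+16 / (1.5e10)^2 = 1.2423e+11
Step 2: ln(1.2423e+11) = 25.5454
Step 3: Vbi = 0.02585 * 25.5454 = 0.66 V

0.66


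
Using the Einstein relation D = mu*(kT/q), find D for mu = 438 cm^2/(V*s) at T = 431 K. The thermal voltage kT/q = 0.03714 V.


Step 1: D = mu * (kT/q)
Step 2: D = 438 * 0.03714
Step 3: D = 16.27 cm^2/s

16.27


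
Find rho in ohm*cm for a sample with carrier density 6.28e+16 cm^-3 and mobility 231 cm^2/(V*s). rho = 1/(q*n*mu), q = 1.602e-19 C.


Step 1: sigma = q * n * mu = 1.602e-19 * 6.28e+16 * 231 = 2.32399e+00 S/cm
Step 2: rho = 1 / sigma = 1 / 2.32399e+00 = 0.4303 ohm*cm

0.4303


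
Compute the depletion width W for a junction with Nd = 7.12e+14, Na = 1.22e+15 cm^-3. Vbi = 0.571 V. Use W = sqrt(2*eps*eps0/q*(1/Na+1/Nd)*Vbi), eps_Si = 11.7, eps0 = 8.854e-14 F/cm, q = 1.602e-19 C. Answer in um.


Step 1: 1/Na + 1/Nd = 1/1.22e+15 + 1/7.12e+14 = 2.22417e-15
Step 2: 2*eps*eps0/q = 2*11.7*8.854e-14/1.602e-19 = 1.293281e+07
Step 3: W^2 = 1.293281e+07 * 2.22417e-15 * 0.571 = 1.64247e-08
Step 4: W = sqrt(1.64247e-08) = 1.282e-04 cm = 1.282 um

1.282


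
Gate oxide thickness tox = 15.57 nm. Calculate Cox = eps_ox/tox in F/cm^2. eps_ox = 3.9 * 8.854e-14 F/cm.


Step 1: eps_ox = 3.9 * 8.854e-14 = 3.45306e-13 F/cm
Step 2: tox in cm = 15.57 nm * 1e-7 = 1.5570e-06 cm
Step 3: Cox = 3.45306e-13 / 1.5570e-06 = 2.22e-07 F/cm^2

2.22e-07


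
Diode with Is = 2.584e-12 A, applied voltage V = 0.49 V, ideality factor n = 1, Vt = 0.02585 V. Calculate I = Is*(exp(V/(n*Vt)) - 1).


Step 1: V/(n*Vt) = 0.49/(1*0.02585) = 18.9555
Step 2: exp(18.9555) = 1.7071e+08
Step 3: I = 2.584e-12 * (1.7071e+08 - 1) = 4.41e-04 A

4.41e-04


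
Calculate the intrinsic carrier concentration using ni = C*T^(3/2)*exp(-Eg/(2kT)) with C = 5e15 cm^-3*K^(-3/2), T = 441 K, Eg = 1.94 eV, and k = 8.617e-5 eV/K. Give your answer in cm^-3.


Step 1: Compute kT = 8.617e-5 * 441 = 0.03800097 eV
Step 2: Exponent = -Eg/(2kT) = -1.94/(2*0.03800097) = -25.52566
Step 3: T^(3/2) = 441^1.5 = 9261.00
Step 4: ni = 5e15 * 9261.00 * exp(-25.52566) = 3.80e+08 cm^-3

3.80e+08


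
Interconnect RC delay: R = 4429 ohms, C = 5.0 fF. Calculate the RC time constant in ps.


Step 1: tau = R * C
Step 2: tau = 4429 * 5.0 fF = 4429 * 5.0e-15 F
Step 3: tau = 2.2145e-11 s = 22.145 ps

22.145


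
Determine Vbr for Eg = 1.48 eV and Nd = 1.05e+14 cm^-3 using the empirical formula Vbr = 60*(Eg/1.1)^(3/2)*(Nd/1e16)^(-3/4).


Step 1: Eg/1.1 = 1.48/1.1 = 1.345455
Step 2: (Eg/1.1)^1.5 = 1.345455^1.5 = 1.560644
Step 3: (Nd/1e16)^(-0.75) = (0.0105)^(-0.75) = 30.486532
Step 4: Vbr = 60 * 1.560644 * 30.486532 = 2854.7 V

2854.7


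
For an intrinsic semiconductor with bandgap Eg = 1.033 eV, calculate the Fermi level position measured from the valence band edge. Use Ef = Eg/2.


Step 1: For an intrinsic semiconductor, the Fermi level sits at midgap.
Step 2: Ef = Eg / 2 = 1.033 / 2 = 0.5165 eV

0.5165


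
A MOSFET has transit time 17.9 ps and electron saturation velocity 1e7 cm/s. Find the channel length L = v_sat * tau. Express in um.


Step 1: tau in seconds = 17.9 ps * 1e-12 = 1.7900e-11 s
Step 2: L = v_sat * tau = 1e7 * 1.7900e-11 = 1.7900e-04 cm
Step 3: L in um = 1.7900e-04 * 1e4 = 1.79 um

1.79


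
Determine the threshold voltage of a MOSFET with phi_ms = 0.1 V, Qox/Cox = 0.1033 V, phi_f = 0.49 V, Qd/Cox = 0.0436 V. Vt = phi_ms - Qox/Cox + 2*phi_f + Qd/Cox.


Step 1: Vt = phi_ms - Qox/Cox + 2*phi_f + Qd/Cox
Step 2: Vt = 0.1 - 0.1033 + 2*0.49 + 0.0436
Step 3: Vt = 0.1 - 0.1033 + 0.98 + 0.0436
Step 4: Vt = 1.0203 V

1.0203


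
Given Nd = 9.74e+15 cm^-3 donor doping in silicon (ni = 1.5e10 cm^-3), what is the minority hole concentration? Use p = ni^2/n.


Step 1: Since Nd >> ni, n ≈ Nd = 9.74e+15 cm^-3
Step 2: p = ni^2 / n = (1.5e10)^2 / 9.74e+15
Step 3: p = 2.25e20 / 9.74e+15 = 2.31e+04 cm^-3

2.31e+04


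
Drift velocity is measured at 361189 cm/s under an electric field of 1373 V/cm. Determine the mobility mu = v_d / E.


Step 1: mu = v_d / E
Step 2: mu = 361189 / 1373
Step 3: mu = 263.07 cm^2/(V*s)

263.07


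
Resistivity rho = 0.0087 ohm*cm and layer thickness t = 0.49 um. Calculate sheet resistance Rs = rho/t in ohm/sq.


Step 1: Convert thickness to cm: t = 0.49 um = 4.9000e-05 cm
Step 2: Rs = rho / t = 0.0087 / 4.9000e-05
Step 3: Rs = 177.6 ohm/sq

177.6


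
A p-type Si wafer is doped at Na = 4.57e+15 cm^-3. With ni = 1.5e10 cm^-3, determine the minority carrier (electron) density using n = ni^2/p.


Step 1: Majority hole concentration p ≈ Na = 4.57e+15 cm^-3
Step 2: n = ni^2 / Na = (1.5e10)^2 / 4.57e+15
Step 3: n = 4.92e+04 cm^-3

4.92e+04


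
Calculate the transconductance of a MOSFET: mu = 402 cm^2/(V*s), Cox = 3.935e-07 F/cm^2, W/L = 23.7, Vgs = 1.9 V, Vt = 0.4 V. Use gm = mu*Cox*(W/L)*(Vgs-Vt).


Step 1: Vov = Vgs - Vt = 1.9 - 0.4 = 1.5 V
Step 2: gm = mu * Cox * (W/L) * Vov
Step 3: gm = 402 * 3.935e-07 * 23.7 * 1.5 = 5.62e-03 S

5.62e-03


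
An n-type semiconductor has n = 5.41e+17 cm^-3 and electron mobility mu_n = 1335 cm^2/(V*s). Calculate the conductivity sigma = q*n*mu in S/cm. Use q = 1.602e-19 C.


Step 1: sigma = q * n * mu
Step 2: sigma = 1.602e-19 * 5.41e+17 * 1335
Step 3: sigma = 1.157e+02 S/cm

1.157e+02


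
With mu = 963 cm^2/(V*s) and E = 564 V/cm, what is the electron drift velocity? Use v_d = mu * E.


Step 1: v_d = mu * E
Step 2: v_d = 963 * 564 = 543132
Step 3: v_d = 5.43e+05 cm/s

5.43e+05


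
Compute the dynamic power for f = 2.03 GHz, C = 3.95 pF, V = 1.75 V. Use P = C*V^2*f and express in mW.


Step 1: V^2 = 1.75^2 = 3.0625 V^2
Step 2: P = C*V^2*f = 3.95e-12 F * 3.0625 * 2.03e9 Hz
Step 3: P = 2.455665625e-02 W
Step 4: P = 24.557 mW

24.557


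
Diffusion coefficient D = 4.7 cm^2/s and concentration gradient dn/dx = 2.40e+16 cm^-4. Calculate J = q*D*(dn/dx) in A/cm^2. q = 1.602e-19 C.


Step 1: J = q * D * (dn/dx)
Step 2: J = 1.602e-19 * 4.7 * 2.40e+16
Step 3: J = 1.81e-02 A/cm^2

1.81e-02


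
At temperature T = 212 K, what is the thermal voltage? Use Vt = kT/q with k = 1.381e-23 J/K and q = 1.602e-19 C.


Step 1: kT = 1.381e-23 * 212 = 2.92772e-21 J
Step 2: Vt = kT/q = 2.92772e-21 / 1.602e-19
Step 3: Vt = 0.01828 V

0.01828


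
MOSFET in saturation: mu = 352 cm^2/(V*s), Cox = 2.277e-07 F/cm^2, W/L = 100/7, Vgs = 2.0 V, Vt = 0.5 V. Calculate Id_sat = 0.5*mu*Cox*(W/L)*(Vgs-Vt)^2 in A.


Step 1: Overdrive voltage Vov = Vgs - Vt = 2.0 - 0.5 = 1.5 V
Step 2: W/L = 100/7 = 14.2857
Step 3: Id = 0.5 * 352 * 2.277e-07 * 14.2857 * 1.5^2
Step 4: Id = 1.29e-03 A

1.29e-03


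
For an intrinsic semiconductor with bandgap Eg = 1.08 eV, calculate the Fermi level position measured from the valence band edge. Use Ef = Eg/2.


Step 1: For an intrinsic semiconductor, the Fermi level sits at midgap.
Step 2: Ef = Eg / 2 = 1.08 / 2 = 0.54 eV

0.54


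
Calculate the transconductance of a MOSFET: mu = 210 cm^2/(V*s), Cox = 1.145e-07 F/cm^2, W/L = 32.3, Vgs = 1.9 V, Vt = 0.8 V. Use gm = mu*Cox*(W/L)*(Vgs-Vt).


Step 1: Vov = Vgs - Vt = 1.9 - 0.8 = 1.1 V
Step 2: gm = mu * Cox * (W/L) * Vov
Step 3: gm = 210 * 1.145e-07 * 32.3 * 1.1 = 8.54e-04 S

8.54e-04


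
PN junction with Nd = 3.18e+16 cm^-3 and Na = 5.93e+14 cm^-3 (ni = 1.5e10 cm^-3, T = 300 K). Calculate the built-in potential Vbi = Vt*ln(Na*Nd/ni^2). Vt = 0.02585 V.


Step 1: Compute Na*Nd/ni^2 = 5.93e+14 * 3.18e+16 / (1.5e10)^2 = 8.3811e+10
Step 2: ln(8.3811e+10) = 25.1518
Step 3: Vbi = 0.02585 * 25.1518 = 0.65 V

0.65


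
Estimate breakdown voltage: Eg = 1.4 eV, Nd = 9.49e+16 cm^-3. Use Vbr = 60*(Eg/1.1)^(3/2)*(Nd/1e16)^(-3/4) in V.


Step 1: Eg/1.1 = 1.4/1.1 = 1.272727
Step 2: (Eg/1.1)^1.5 = 1.272727^1.5 = 1.435830
Step 3: (Nd/1e16)^(-0.75) = (9.49)^(-0.75) = 0.184948
Step 4: Vbr = 60 * 1.435830 * 0.184948 = 15.9 V

15.9


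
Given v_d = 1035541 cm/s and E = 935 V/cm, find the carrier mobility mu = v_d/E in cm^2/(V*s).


Step 1: mu = v_d / E
Step 2: mu = 1035541 / 935
Step 3: mu = 1107.53 cm^2/(V*s)

1107.53


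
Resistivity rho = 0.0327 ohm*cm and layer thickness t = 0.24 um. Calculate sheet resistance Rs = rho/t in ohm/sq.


Step 1: Convert thickness to cm: t = 0.24 um = 2.4000e-05 cm
Step 2: Rs = rho / t = 0.0327 / 2.4000e-05
Step 3: Rs = 1362.5 ohm/sq

1362.5


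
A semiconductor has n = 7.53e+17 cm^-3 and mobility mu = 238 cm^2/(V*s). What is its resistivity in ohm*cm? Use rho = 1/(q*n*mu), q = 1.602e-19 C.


Step 1: sigma = q * n * mu = 1.602e-19 * 7.53e+17 * 238 = 2.87101e+01 S/cm
Step 2: rho = 1 / sigma = 1 / 2.87101e+01 = 0.03483 ohm*cm

0.03483


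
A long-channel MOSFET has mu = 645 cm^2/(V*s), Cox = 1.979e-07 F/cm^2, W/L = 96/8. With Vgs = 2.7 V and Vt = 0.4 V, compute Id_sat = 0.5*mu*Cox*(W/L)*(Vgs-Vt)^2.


Step 1: Overdrive voltage Vov = Vgs - Vt = 2.7 - 0.4 = 2.3 V
Step 2: W/L = 96/8 = 12
Step 3: Id = 0.5 * 645 * 1.979e-07 * 12 * 2.3^2
Step 4: Id = 4.05e-03 A

4.05e-03


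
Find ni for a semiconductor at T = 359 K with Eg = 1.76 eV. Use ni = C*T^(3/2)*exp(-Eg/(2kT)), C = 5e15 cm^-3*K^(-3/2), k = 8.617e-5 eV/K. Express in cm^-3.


Step 1: Compute kT = 8.617e-5 * 359 = 0.03093503 eV
Step 2: Exponent = -Eg/(2kT) = -1.76/(2*0.03093503) = -28.44672
Step 3: T^(3/2) = 359^1.5 = 6802.08
Step 4: ni = 5e15 * 6802.08 * exp(-28.44672) = 1.50e+07 cm^-3

1.50e+07


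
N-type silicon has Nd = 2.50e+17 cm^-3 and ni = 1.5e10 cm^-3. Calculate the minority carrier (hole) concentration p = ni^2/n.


Step 1: Since Nd >> ni, n ≈ Nd = 2.50e+17 cm^-3
Step 2: p = ni^2 / n = (1.5e10)^2 / 2.50e+17
Step 3: p = 2.25e20 / 2.50e+17 = 9.00e+02 cm^-3

9.00e+02


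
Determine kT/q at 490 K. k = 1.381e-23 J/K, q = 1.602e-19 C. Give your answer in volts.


Step 1: kT = 1.381e-23 * 490 = 6.7669e-21 J
Step 2: Vt = kT/q = 6.7669e-21 / 1.602e-19
Step 3: Vt = 0.04224 V

0.04224


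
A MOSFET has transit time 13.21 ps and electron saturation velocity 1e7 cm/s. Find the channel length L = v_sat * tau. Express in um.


Step 1: tau in seconds = 13.21 ps * 1e-12 = 1.3210e-11 s
Step 2: L = v_sat * tau = 1e7 * 1.3210e-11 = 1.3210e-04 cm
Step 3: L in um = 1.3210e-04 * 1e4 = 1.321 um

1.321


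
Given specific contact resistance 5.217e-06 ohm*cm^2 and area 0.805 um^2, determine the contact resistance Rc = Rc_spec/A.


Step 1: Convert area to cm^2: 0.805 um^2 = 8.0500e-09 cm^2
Step 2: Rc = Rc_spec / A = 5.217e-06 / 8.0500e-09
Step 3: Rc = 6.48e+02 ohms

6.48e+02


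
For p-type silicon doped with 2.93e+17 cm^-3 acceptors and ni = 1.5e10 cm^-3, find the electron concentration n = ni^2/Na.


Step 1: Majority hole concentration p ≈ Na = 2.93e+17 cm^-3
Step 2: n = ni^2 / Na = (1.5e10)^2 / 2.93e+17
Step 3: n = 7.68e+02 cm^-3

7.68e+02


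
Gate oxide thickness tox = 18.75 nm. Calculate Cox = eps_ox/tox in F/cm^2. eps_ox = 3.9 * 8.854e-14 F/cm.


Step 1: eps_ox = 3.9 * 8.854e-14 = 3.45306e-13 F/cm
Step 2: tox in cm = 18.75 nm * 1e-7 = 1.8750e-06 cm
Step 3: Cox = 3.45306e-13 / 1.8750e-06 = 1.84e-07 F/cm^2

1.84e-07


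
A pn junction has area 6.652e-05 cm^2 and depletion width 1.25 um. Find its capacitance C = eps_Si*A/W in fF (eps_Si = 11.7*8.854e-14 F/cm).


Step 1: eps_Si = 11.7 * 8.854e-14 = 1.035918e-12 F/cm
Step 2: W in cm = 1.25 * 1e-4 = 1.25e-04 cm
Step 3: C = 1.035918e-12 * 6.652e-05 / 1.25e-04 = 5.512741e-13 F
Step 4: C = 551.27 fF

551.27


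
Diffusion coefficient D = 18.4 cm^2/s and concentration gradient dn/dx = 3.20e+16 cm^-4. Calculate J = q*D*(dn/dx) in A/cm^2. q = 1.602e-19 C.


Step 1: J = q * D * (dn/dx)
Step 2: J = 1.602e-19 * 18.4 * 3.20e+16
Step 3: J = 9.43e-02 A/cm^2

9.43e-02


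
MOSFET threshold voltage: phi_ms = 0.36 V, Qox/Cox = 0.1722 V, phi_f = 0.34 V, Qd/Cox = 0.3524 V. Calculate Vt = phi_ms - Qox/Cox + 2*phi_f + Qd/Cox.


Step 1: Vt = phi_ms - Qox/Cox + 2*phi_f + Qd/Cox
Step 2: Vt = 0.36 - 0.1722 + 2*0.34 + 0.3524
Step 3: Vt = 0.36 - 0.1722 + 0.68 + 0.3524
Step 4: Vt = 1.2202 V

1.2202


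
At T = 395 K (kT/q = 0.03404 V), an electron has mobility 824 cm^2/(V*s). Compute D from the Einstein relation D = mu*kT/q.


Step 1: D = mu * (kT/q)
Step 2: D = 824 * 0.03404
Step 3: D = 28.05 cm^2/s

28.05


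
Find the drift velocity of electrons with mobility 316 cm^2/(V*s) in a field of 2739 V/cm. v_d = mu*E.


Step 1: v_d = mu * E
Step 2: v_d = 316 * 2739 = 865524
Step 3: v_d = 8.66e+05 cm/s

8.66e+05


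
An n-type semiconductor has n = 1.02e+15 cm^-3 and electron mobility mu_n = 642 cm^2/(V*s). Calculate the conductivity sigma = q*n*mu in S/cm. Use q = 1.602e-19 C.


Step 1: sigma = q * n * mu
Step 2: sigma = 1.602e-19 * 1.02e+15 * 642
Step 3: sigma = 1.049e-01 S/cm

1.049e-01


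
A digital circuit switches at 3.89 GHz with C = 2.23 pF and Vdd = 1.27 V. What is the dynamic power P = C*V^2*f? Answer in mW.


Step 1: V^2 = 1.27^2 = 1.6129 V^2
Step 2: P = C*V^2*f = 2.23e-12 F * 1.6129 * 3.89e9 Hz
Step 3: P = 1.399142363e-02 W
Step 4: P = 13.991 mW

13.991


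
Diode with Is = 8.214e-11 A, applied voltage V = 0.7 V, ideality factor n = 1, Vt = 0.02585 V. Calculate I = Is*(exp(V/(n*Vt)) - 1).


Step 1: V/(n*Vt) = 0.7/(1*0.02585) = 27.0793
Step 2: exp(27.0793) = 5.7596e+11
Step 3: I = 8.214e-11 * (5.7596e+11 - 1) = 4.73e+01 A

4.73e+01


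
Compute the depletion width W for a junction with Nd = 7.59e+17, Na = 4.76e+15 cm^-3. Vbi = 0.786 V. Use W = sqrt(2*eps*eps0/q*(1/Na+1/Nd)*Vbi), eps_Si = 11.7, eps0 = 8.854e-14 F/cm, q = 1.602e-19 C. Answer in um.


Step 1: 1/Na + 1/Nd = 1/4.76e+15 + 1/7.59e+17 = 2.11402e-16
Step 2: 2*eps*eps0/q = 2*11.7*8.854e-14/1.602e-19 = 1.293281e+07
Step 3: W^2 = 1.293281e+07 * 2.11402e-16 * 0.786 = 2.14894e-09
Step 4: W = sqrt(2.14894e-09) = 4.636e-05 cm = 0.4636 um

0.4636


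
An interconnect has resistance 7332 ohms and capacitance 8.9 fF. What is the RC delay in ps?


Step 1: tau = R * C
Step 2: tau = 7332 * 8.9 fF = 7332 * 8.9e-15 F
Step 3: tau = 6.52548e-11 s = 65.2548 ps

65.2548


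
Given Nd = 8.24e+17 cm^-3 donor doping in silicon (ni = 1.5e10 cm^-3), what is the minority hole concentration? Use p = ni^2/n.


Step 1: Since Nd >> ni, n ≈ Nd = 8.24e+17 cm^-3
Step 2: p = ni^2 / n = (1.5e10)^2 / 8.24e+17
Step 3: p = 2.25e20 / 8.24e+17 = 2.73e+02 cm^-3

2.73e+02


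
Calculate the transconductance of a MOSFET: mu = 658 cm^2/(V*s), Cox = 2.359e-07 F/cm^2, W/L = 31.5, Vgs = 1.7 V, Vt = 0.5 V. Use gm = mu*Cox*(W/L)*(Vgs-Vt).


Step 1: Vov = Vgs - Vt = 1.7 - 0.5 = 1.2 V
Step 2: gm = mu * Cox * (W/L) * Vov
Step 3: gm = 658 * 2.359e-07 * 31.5 * 1.2 = 5.87e-03 S

5.87e-03


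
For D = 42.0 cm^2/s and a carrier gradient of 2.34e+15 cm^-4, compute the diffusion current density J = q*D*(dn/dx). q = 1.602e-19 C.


Step 1: J = q * D * (dn/dx)
Step 2: J = 1.602e-19 * 42.0 * 2.34e+15
Step 3: J = 1.57e-02 A/cm^2

1.57e-02


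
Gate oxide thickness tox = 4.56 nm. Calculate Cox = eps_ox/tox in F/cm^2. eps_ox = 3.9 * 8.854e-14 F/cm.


Step 1: eps_ox = 3.9 * 8.854e-14 = 3.45306e-13 F/cm
Step 2: tox in cm = 4.56 nm * 1e-7 = 4.5600e-07 cm
Step 3: Cox = 3.45306e-13 / 4.5600e-07 = 7.57e-07 F/cm^2

7.57e-07


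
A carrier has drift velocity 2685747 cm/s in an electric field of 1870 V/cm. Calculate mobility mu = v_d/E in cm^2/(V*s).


Step 1: mu = v_d / E
Step 2: mu = 2685747 / 1870
Step 3: mu = 1436.23 cm^2/(V*s)

1436.23


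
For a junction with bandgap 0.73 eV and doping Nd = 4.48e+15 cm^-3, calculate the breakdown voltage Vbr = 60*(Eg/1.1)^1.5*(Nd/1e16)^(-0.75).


Step 1: Eg/1.1 = 0.73/1.1 = 0.663636
Step 2: (Eg/1.1)^1.5 = 0.663636^1.5 = 0.540623
Step 3: (Nd/1e16)^(-0.75) = (0.448)^(-0.75) = 1.826171
Step 4: Vbr = 60 * 0.540623 * 1.826171 = 59.2 V

59.2


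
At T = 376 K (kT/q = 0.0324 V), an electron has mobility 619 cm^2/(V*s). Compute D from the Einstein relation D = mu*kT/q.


Step 1: D = mu * (kT/q)
Step 2: D = 619 * 0.0324
Step 3: D = 20.06 cm^2/s

20.06


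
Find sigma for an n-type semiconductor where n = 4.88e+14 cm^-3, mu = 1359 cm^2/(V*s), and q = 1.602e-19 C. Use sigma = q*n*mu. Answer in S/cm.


Step 1: sigma = q * n * mu
Step 2: sigma = 1.602e-19 * 4.88e+14 * 1359
Step 3: sigma = 1.062e-01 S/cm

1.062e-01


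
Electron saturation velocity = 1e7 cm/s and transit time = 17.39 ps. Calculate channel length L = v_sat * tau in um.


Step 1: tau in seconds = 17.39 ps * 1e-12 = 1.7390e-11 s
Step 2: L = v_sat * tau = 1e7 * 1.7390e-11 = 1.7390e-04 cm
Step 3: L in um = 1.7390e-04 * 1e4 = 1.739 um

1.739


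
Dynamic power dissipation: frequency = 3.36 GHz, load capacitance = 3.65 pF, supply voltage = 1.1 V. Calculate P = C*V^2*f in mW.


Step 1: V^2 = 1.1^2 = 1.21 V^2
Step 2: P = C*V^2*f = 3.65e-12 F * 1.21 * 3.36e9 Hz
Step 3: P = 1.483944e-02 W
Step 4: P = 14.839 mW

14.839


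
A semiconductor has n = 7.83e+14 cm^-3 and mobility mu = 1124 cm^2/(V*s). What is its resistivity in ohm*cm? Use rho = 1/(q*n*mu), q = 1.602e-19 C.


Step 1: sigma = q * n * mu = 1.602e-19 * 7.83e+14 * 1124 = 1.40991e-01 S/cm
Step 2: rho = 1 / sigma = 1 / 1.40991e-01 = 7.093 ohm*cm

7.093


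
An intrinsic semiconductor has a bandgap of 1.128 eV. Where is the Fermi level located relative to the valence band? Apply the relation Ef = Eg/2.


Step 1: For an intrinsic semiconductor, the Fermi level sits at midgap.
Step 2: Ef = Eg / 2 = 1.128 / 2 = 0.564 eV

0.564


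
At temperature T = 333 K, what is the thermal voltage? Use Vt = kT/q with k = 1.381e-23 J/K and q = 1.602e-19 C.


Step 1: kT = 1.381e-23 * 333 = 4.59873e-21 J
Step 2: Vt = kT/q = 4.59873e-21 / 1.602e-19
Step 3: Vt = 0.02871 V

0.02871


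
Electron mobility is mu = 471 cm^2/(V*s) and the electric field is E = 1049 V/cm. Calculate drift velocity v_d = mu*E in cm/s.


Step 1: v_d = mu * E
Step 2: v_d = 471 * 1049 = 494079
Step 3: v_d = 4.94e+05 cm/s

4.94e+05


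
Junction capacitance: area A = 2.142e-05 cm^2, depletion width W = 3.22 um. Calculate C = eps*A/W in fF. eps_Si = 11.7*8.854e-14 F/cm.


Step 1: eps_Si = 11.7 * 8.854e-14 = 1.035918e-12 F/cm
Step 2: W in cm = 3.22 * 1e-4 = 3.22e-04 cm
Step 3: C = 1.035918e-12 * 2.142e-05 / 3.22e-04 = 6.891107e-14 F
Step 4: C = 68.91 fF

68.91


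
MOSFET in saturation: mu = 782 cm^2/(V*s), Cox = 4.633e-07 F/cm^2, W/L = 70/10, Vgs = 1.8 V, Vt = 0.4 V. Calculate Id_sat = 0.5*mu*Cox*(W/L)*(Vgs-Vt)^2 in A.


Step 1: Overdrive voltage Vov = Vgs - Vt = 1.8 - 0.4 = 1.4 V
Step 2: W/L = 70/10 = 7
Step 3: Id = 0.5 * 782 * 4.633e-07 * 7 * 1.4^2
Step 4: Id = 2.49e-03 A

2.49e-03


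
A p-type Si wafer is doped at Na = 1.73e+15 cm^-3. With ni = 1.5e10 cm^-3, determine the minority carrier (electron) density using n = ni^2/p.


Step 1: Majority hole concentration p ≈ Na = 1.73e+15 cm^-3
Step 2: n = ni^2 / Na = (1.5e10)^2 / 1.73e+15
Step 3: n = 1.30e+05 cm^-3

1.30e+05


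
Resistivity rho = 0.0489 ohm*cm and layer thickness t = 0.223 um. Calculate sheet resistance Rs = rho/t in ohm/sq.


Step 1: Convert thickness to cm: t = 0.223 um = 2.2300e-05 cm
Step 2: Rs = rho / t = 0.0489 / 2.2300e-05
Step 3: Rs = 2192.8 ohm/sq

2192.8


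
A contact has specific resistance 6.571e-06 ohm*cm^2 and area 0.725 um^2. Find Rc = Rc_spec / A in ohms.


Step 1: Convert area to cm^2: 0.725 um^2 = 7.2500e-09 cm^2
Step 2: Rc = Rc_spec / A = 6.571e-06 / 7.2500e-09
Step 3: Rc = 9.06e+02 ohms

9.06e+02


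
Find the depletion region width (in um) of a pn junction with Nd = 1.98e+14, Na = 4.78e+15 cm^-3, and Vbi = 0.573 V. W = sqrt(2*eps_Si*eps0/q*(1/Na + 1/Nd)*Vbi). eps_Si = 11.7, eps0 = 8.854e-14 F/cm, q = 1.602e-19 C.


Step 1: 1/Na + 1/Nd = 1/4.78e+15 + 1/1.98e+14 = 5.25971e-15
Step 2: 2*eps*eps0/q = 2*11.7*8.854e-14/1.602e-19 = 1.293281e+07
Step 3: W^2 = 1.293281e+07 * 5.25971e-15 * 0.573 = 3.89771e-08
Step 4: W = sqrt(3.89771e-08) = 1.974e-04 cm = 1.974 um

1.974


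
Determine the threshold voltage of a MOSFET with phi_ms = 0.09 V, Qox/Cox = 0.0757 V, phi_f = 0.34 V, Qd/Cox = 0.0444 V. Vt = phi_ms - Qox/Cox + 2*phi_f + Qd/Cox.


Step 1: Vt = phi_ms - Qox/Cox + 2*phi_f + Qd/Cox
Step 2: Vt = 0.09 - 0.0757 + 2*0.34 + 0.0444
Step 3: Vt = 0.09 - 0.0757 + 0.68 + 0.0444
Step 4: Vt = 0.7387 V

0.7387


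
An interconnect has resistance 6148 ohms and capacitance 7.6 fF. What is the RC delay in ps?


Step 1: tau = R * C
Step 2: tau = 6148 * 7.6 fF = 6148 * 7.6e-15 F
Step 3: tau = 4.67248e-11 s = 46.7248 ps

46.7248


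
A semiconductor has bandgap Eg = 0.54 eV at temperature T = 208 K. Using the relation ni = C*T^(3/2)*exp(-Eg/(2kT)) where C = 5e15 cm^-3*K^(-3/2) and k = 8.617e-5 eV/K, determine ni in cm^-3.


Step 1: Compute kT = 8.617e-5 * 208 = 0.01792336 eV
Step 2: Exponent = -Eg/(2kT) = -0.54/(2*0.01792336) = -15.06414
Step 3: T^(3/2) = 208^1.5 = 2999.82
Step 4: ni = 5e15 * 2999.82 * exp(-15.06414) = 4.30e+12 cm^-3

4.30e+12


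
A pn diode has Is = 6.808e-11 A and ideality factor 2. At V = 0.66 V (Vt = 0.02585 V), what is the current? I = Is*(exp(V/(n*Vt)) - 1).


Step 1: V/(n*Vt) = 0.66/(2*0.02585) = 12.7660
Step 2: exp(12.7660) = 3.5011e+05
Step 3: I = 6.808e-11 * (3.5011e+05 - 1) = 2.38e-05 A

2.38e-05


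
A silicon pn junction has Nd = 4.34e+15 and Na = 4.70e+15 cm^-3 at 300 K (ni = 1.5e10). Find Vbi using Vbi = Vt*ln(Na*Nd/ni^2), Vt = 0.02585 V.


Step 1: Compute Na*Nd/ni^2 = 4.70e+15 * 4.34e+15 / (1.5e10)^2 = 9.0658e+10
Step 2: ln(9.0658e+10) = 25.2304
Step 3: Vbi = 0.02585 * 25.2304 = 0.652 V

0.652


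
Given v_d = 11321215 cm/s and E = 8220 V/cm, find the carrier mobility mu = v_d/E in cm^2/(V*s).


Step 1: mu = v_d / E
Step 2: mu = 11321215 / 8220
Step 3: mu = 1377.28 cm^2/(V*s)

1377.28


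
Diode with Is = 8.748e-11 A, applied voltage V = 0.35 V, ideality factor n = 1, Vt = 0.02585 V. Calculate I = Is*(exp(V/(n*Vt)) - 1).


Step 1: V/(n*Vt) = 0.35/(1*0.02585) = 13.5397
Step 2: exp(13.5397) = 7.5896e+05
Step 3: I = 8.748e-11 * (7.5896e+05 - 1) = 6.64e-05 A

6.64e-05


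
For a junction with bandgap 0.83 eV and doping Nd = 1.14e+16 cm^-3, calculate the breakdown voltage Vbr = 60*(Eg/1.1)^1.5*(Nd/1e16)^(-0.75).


Step 1: Eg/1.1 = 0.83/1.1 = 0.754545
Step 2: (Eg/1.1)^1.5 = 0.754545^1.5 = 0.655432
Step 3: (Nd/1e16)^(-0.75) = (1.14)^(-0.75) = 0.906403
Step 4: Vbr = 60 * 0.655432 * 0.906403 = 35.6 V

35.6


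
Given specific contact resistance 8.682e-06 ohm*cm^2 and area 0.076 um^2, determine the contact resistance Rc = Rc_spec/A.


Step 1: Convert area to cm^2: 0.076 um^2 = 7.6000e-10 cm^2
Step 2: Rc = Rc_spec / A = 8.682e-06 / 7.6000e-10
Step 3: Rc = 1.14e+04 ohms

1.14e+04


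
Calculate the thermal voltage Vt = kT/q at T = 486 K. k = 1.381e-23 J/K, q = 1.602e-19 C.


Step 1: kT = 1.381e-23 * 486 = 6.71166e-21 J
Step 2: Vt = kT/q = 6.71166e-21 / 1.602e-19
Step 3: Vt = 0.0419 V

0.0419


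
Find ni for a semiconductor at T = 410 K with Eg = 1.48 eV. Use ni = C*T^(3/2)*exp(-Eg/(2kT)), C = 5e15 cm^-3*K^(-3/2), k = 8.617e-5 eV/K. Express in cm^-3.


Step 1: Compute kT = 8.617e-5 * 410 = 0.0353297 eV
Step 2: Exponent = -Eg/(2kT) = -1.48/(2*0.0353297) = -20.94555
Step 3: T^(3/2) = 410^1.5 = 8301.87
Step 4: ni = 5e15 * 8301.87 * exp(-20.94555) = 3.32e+10 cm^-3

3.32e+10


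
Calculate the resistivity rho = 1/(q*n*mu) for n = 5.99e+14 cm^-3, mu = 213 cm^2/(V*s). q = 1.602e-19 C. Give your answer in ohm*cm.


Step 1: sigma = q * n * mu = 1.602e-19 * 5.99e+14 * 213 = 2.04394e-02 S/cm
Step 2: rho = 1 / sigma = 1 / 2.04394e-02 = 48.93 ohm*cm

48.93


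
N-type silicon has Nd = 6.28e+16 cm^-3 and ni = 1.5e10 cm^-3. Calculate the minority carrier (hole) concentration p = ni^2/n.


Step 1: Since Nd >> ni, n ≈ Nd = 6.28e+16 cm^-3
Step 2: p = ni^2 / n = (1.5e10)^2 / 6.28e+16
Step 3: p = 2.25e20 / 6.28e+16 = 3.58e+03 cm^-3

3.58e+03


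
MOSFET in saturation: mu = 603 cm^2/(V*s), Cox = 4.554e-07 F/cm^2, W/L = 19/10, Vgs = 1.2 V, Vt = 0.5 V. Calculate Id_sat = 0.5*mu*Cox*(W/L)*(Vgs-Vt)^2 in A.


Step 1: Overdrive voltage Vov = Vgs - Vt = 1.2 - 0.5 = 0.7 V
Step 2: W/L = 19/10 = 1.9
Step 3: Id = 0.5 * 603 * 4.554e-07 * 1.9 * 0.7^2
Step 4: Id = 1.28e-04 A

1.28e-04


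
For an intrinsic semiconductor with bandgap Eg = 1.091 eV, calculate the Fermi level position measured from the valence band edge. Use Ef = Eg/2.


Step 1: For an intrinsic semiconductor, the Fermi level sits at midgap.
Step 2: Ef = Eg / 2 = 1.091 / 2 = 0.5455 eV

0.5455


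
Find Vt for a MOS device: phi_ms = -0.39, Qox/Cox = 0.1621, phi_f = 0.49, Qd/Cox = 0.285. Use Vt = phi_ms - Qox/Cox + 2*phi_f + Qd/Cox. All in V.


Step 1: Vt = phi_ms - Qox/Cox + 2*phi_f + Qd/Cox
Step 2: Vt = -0.39 - 0.1621 + 2*0.49 + 0.285
Step 3: Vt = -0.39 - 0.1621 + 0.98 + 0.285
Step 4: Vt = 0.7129 V

0.7129


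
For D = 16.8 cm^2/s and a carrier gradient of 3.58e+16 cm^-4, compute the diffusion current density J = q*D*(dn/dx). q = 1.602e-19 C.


Step 1: J = q * D * (dn/dx)
Step 2: J = 1.602e-19 * 16.8 * 3.58e+16
Step 3: J = 9.64e-02 A/cm^2

9.64e-02


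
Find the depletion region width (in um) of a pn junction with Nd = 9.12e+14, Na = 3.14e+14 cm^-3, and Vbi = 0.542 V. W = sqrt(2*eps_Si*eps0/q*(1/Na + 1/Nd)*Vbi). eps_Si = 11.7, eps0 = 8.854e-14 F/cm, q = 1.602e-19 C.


Step 1: 1/Na + 1/Nd = 1/3.14e+14 + 1/9.12e+14 = 4.28120e-15
Step 2: 2*eps*eps0/q = 2*11.7*8.854e-14/1.602e-19 = 1.293281e+07
Step 3: W^2 = 1.293281e+07 * 4.28120e-15 * 0.542 = 3.00094e-08
Step 4: W = sqrt(3.00094e-08) = 1.732e-04 cm = 1.732 um

1.732


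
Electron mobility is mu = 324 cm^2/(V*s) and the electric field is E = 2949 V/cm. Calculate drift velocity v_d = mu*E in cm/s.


Step 1: v_d = mu * E
Step 2: v_d = 324 * 2949 = 955476
Step 3: v_d = 9.55e+05 cm/s

9.55e+05


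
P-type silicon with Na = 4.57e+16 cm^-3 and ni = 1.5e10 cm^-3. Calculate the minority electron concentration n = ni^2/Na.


Step 1: Majority hole concentration p ≈ Na = 4.57e+16 cm^-3
Step 2: n = ni^2 / Na = (1.5e10)^2 / 4.57e+16
Step 3: n = 4.92e+03 cm^-3

4.92e+03


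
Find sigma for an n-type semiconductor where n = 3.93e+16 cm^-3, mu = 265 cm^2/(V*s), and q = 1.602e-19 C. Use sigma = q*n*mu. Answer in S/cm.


Step 1: sigma = q * n * mu
Step 2: sigma = 1.602e-19 * 3.93e+16 * 265
Step 3: sigma = 1.668e+00 S/cm

1.668e+00


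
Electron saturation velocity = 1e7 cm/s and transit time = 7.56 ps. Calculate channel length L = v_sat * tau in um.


Step 1: tau in seconds = 7.56 ps * 1e-12 = 7.5600e-12 s
Step 2: L = v_sat * tau = 1e7 * 7.5600e-12 = 7.5600e-05 cm
Step 3: L in um = 7.5600e-05 * 1e4 = 0.756 um

0.756


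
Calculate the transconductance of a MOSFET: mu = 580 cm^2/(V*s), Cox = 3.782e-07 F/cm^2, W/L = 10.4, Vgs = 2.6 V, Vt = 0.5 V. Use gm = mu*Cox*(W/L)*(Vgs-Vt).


Step 1: Vov = Vgs - Vt = 2.6 - 0.5 = 2.1 V
Step 2: gm = mu * Cox * (W/L) * Vov
Step 3: gm = 580 * 3.782e-07 * 10.4 * 2.1 = 4.79e-03 S

4.79e-03


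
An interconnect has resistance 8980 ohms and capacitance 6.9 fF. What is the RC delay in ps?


Step 1: tau = R * C
Step 2: tau = 8980 * 6.9 fF = 8980 * 6.9e-15 F
Step 3: tau = 6.1962e-11 s = 61.962 ps

61.962


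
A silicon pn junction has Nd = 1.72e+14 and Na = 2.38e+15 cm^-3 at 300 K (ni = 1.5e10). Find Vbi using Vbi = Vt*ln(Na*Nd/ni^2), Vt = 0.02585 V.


Step 1: Compute Na*Nd/ni^2 = 2.38e+15 * 1.72e+14 / (1.5e10)^2 = 1.8194e+09
Step 2: ln(1.8194e+09) = 21.3218
Step 3: Vbi = 0.02585 * 21.3218 = 0.551 V

0.551


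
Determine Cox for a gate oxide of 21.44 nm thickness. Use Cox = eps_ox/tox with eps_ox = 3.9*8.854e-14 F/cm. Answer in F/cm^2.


Step 1: eps_ox = 3.9 * 8.854e-14 = 3.45306e-13 F/cm
Step 2: tox in cm = 21.44 nm * 1e-7 = 2.1440e-06 cm
Step 3: Cox = 3.45306e-13 / 2.1440e-06 = 1.61e-07 F/cm^2

1.61e-07


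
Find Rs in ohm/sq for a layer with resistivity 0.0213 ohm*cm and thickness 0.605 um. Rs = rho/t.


Step 1: Convert thickness to cm: t = 0.605 um = 6.0500e-05 cm
Step 2: Rs = rho / t = 0.0213 / 6.0500e-05
Step 3: Rs = 352.1 ohm/sq

352.1


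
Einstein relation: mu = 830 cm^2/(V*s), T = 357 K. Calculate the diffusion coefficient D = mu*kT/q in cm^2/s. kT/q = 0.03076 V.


Step 1: D = mu * (kT/q)
Step 2: D = 830 * 0.03076
Step 3: D = 25.53 cm^2/s

25.53


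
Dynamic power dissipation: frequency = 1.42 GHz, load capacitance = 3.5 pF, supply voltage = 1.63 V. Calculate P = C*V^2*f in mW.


Step 1: V^2 = 1.63^2 = 2.6569 V^2
Step 2: P = C*V^2*f = 3.5e-12 F * 2.6569 * 1.42e9 Hz
Step 3: P = 1.3204793e-02 W
Step 4: P = 13.205 mW

13.205


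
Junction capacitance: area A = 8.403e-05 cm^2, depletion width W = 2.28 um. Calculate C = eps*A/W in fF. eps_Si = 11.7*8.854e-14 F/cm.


Step 1: eps_Si = 11.7 * 8.854e-14 = 1.035918e-12 F/cm
Step 2: W in cm = 2.28 * 1e-4 = 2.28e-04 cm
Step 3: C = 1.035918e-12 * 8.403e-05 / 2.28e-04 = 3.817903e-13 F
Step 4: C = 381.79 fF

381.79


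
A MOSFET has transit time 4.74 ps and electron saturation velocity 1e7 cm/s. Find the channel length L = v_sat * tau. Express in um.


Step 1: tau in seconds = 4.74 ps * 1e-12 = 4.7400e-12 s
Step 2: L = v_sat * tau = 1e7 * 4.7400e-12 = 4.7400e-05 cm
Step 3: L in um = 4.7400e-05 * 1e4 = 0.474 um

0.474


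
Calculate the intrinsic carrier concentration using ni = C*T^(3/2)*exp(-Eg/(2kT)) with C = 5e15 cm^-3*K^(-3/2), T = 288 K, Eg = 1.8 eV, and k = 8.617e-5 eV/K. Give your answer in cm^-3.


Step 1: Compute kT = 8.617e-5 * 288 = 0.02481696 eV
Step 2: Exponent = -Eg/(2kT) = -1.8/(2*0.02481696) = -36.26552
Step 3: T^(3/2) = 288^1.5 = 4887.52
Step 4: ni = 5e15 * 4887.52 * exp(-36.26552) = 4.35e+03 cm^-3

4.35e+03


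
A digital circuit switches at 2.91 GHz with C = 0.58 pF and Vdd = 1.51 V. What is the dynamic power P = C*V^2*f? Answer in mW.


Step 1: V^2 = 1.51^2 = 2.2801 V^2
Step 2: P = C*V^2*f = 0.58e-12 F * 2.2801 * 2.91e9 Hz
Step 3: P = 3.84835278e-03 W
Step 4: P = 3.848 mW

3.848


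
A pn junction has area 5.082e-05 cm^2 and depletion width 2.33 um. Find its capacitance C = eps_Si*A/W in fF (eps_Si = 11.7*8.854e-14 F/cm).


Step 1: eps_Si = 11.7 * 8.854e-14 = 1.035918e-12 F/cm
Step 2: W in cm = 2.33 * 1e-4 = 2.33e-04 cm
Step 3: C = 1.035918e-12 * 5.082e-05 / 2.33e-04 = 2.259457e-13 F
Step 4: C = 225.95 fF

225.95


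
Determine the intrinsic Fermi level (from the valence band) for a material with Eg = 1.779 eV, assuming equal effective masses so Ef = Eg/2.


Step 1: For an intrinsic semiconductor, the Fermi level sits at midgap.
Step 2: Ef = Eg / 2 = 1.779 / 2 = 0.8895 eV

0.8895


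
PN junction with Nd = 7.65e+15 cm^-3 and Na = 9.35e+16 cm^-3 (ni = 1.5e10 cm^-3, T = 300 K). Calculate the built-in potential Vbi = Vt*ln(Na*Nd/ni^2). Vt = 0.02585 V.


Step 1: Compute Na*Nd/ni^2 = 9.35e+16 * 7.65e+15 / (1.5e10)^2 = 3.1790e+12
Step 2: ln(3.1790e+12) = 28.7876
Step 3: Vbi = 0.02585 * 28.7876 = 0.744 V

0.744


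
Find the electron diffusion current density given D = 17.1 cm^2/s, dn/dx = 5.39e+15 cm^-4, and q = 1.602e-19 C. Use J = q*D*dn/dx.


Step 1: J = q * D * (dn/dx)
Step 2: J = 1.602e-19 * 17.1 * 5.39e+15
Step 3: J = 1.48e-02 A/cm^2

1.48e-02


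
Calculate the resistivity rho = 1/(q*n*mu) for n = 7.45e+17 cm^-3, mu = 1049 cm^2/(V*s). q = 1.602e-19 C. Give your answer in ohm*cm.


Step 1: sigma = q * n * mu = 1.602e-19 * 7.45e+17 * 1049 = 1.25197e+02 S/cm
Step 2: rho = 1 / sigma = 1 / 1.25197e+02 = 0.007987 ohm*cm

0.007987


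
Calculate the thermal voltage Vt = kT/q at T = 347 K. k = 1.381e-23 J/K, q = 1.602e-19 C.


Step 1: kT = 1.381e-23 * 347 = 4.79207e-21 J
Step 2: Vt = kT/q = 4.79207e-21 / 1.602e-19
Step 3: Vt = 0.02991 V

0.02991


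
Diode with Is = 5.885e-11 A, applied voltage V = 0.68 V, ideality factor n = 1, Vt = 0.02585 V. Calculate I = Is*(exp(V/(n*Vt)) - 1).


Step 1: V/(n*Vt) = 0.68/(1*0.02585) = 26.3056
Step 2: exp(26.3056) = 2.6569e+11
Step 3: I = 5.885e-11 * (2.6569e+11 - 1) = 1.56e+01 A

1.56e+01
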